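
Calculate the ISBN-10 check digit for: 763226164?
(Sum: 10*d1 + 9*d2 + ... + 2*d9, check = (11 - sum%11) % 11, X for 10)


Weighted sum: 234
234 mod 11 = 3

Check digit: 8


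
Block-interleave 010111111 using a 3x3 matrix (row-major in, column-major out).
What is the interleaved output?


Matrix:
  010
  111
  111
Read columns: 011111011

011111011


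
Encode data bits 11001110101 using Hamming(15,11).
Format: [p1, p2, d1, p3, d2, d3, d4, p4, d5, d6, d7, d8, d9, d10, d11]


Parity bits: p1=0, p2=0, p3=1, p4=1

001110011110101


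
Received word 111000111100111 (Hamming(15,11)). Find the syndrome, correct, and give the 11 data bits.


Syndrome = 0: no error detected

Data: 10011100111 (no errors)


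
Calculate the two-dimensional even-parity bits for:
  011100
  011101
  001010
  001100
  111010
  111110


Row parities: 100001
Column parities: 000011

Row P: 100001, Col P: 000011, Corner: 0


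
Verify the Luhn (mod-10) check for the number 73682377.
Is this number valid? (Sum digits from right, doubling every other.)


Luhn sum = 38
38 mod 10 = 8

Invalid (Luhn sum mod 10 = 8)


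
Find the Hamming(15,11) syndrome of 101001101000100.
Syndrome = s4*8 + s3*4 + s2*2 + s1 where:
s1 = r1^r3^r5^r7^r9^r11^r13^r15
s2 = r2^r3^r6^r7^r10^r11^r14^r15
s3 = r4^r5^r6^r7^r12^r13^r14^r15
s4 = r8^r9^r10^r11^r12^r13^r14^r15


s1=1, s2=1, s3=1, s4=0

Syndrome = 7 (error at position 7)


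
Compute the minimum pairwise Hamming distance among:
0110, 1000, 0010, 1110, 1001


Comparing all pairs, minimum distance: 1
Can detect 0 errors, correct 0 errors

1


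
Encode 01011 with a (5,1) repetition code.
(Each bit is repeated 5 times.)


Each bit -> 5 copies

0000011111000001111111111


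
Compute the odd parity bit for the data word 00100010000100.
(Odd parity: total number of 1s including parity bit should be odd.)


Number of 1s in data: 3
Parity bit: 0

0


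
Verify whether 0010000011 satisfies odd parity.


Number of 1s: 3

Yes, parity is correct (3 ones)


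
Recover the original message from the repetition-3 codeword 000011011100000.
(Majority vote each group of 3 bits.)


Groups: 000, 011, 011, 100, 000
Majority votes: 01100

01100


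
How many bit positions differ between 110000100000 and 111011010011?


XOR: 001011110011
Count of 1s: 7

7


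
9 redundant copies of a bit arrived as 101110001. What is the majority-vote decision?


Ones: 5 out of 9
Threshold: 5

1 (5/9 voted 1)


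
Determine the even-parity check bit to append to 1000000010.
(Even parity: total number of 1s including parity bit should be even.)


Number of 1s in data: 2
Parity bit: 0

0


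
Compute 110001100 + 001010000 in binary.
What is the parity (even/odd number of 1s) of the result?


110001100 = 396
001010000 = 80
Sum = 476 = 111011100
1s count = 6

even parity (6 ones in 111011100)


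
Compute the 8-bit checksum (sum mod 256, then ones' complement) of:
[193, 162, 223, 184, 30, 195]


Sum = 987 mod 256 = 219
Complement = 36

36


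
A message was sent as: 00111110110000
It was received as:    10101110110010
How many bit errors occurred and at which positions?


XOR: 10010000000010

3 error(s) at position(s): 0, 3, 12


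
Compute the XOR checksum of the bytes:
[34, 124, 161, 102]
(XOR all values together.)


XOR chain: 34 ^ 124 ^ 161 ^ 102 = 153

153


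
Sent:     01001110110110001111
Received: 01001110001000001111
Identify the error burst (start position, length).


XOR: 00000000111110000000

Burst at position 8, length 5


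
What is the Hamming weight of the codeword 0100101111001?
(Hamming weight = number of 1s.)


Counting 1s in 0100101111001

7


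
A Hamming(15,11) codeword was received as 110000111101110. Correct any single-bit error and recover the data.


Syndrome = 0: no error detected

Data: 00011101110 (no errors)


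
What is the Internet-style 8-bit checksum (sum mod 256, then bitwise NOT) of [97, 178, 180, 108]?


Sum = 563 mod 256 = 51
Complement = 204

204


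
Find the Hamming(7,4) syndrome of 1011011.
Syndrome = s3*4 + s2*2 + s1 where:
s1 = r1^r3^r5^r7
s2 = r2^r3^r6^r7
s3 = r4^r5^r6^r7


s1=1, s2=1, s3=1

Syndrome = 7 (error at position 7)


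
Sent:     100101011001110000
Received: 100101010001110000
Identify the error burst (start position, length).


XOR: 000000001000000000

Burst at position 8, length 1


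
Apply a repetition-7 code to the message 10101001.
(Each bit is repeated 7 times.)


Each bit -> 7 copies

11111110000000111111100000001111111000000000000001111111


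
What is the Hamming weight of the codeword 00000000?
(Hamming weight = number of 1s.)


Counting 1s in 00000000

0


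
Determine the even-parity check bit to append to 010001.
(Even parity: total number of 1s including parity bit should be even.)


Number of 1s in data: 2
Parity bit: 0

0


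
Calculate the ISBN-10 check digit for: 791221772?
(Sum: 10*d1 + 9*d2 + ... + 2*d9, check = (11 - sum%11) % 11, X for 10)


Weighted sum: 243
243 mod 11 = 1

Check digit: X


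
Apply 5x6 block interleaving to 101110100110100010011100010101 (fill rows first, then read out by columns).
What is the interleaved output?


Matrix:
  101110
  100110
  100010
  011100
  010101
Read columns: 111000001110010110111110000001

111000001110010110111110000001


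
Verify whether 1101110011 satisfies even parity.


Number of 1s: 7

No, parity error (7 ones)


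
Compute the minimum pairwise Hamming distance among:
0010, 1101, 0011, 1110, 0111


Comparing all pairs, minimum distance: 1
Can detect 0 errors, correct 0 errors

1


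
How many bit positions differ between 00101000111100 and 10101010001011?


XOR: 10000010110111
Count of 1s: 7

7


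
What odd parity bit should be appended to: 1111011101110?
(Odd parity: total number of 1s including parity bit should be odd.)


Number of 1s in data: 10
Parity bit: 1

1


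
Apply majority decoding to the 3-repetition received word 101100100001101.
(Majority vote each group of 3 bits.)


Groups: 101, 100, 100, 001, 101
Majority votes: 10001

10001


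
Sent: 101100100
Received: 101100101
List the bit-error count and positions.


XOR: 000000001

1 error(s) at position(s): 8


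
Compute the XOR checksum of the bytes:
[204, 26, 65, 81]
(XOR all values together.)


XOR chain: 204 ^ 26 ^ 65 ^ 81 = 198

198


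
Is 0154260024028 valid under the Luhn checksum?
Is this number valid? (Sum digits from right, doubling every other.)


Luhn sum = 42
42 mod 10 = 2

Invalid (Luhn sum mod 10 = 2)


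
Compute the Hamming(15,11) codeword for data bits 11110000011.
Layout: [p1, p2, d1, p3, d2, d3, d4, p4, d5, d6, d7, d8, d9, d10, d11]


Parity bits: p1=0, p2=1, p3=1, p4=0

011111100000011


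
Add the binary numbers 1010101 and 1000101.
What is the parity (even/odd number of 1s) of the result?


1010101 = 85
1000101 = 69
Sum = 154 = 10011010
1s count = 4

even parity (4 ones in 10011010)


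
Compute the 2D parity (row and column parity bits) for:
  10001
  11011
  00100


Row parities: 001
Column parities: 01110

Row P: 001, Col P: 01110, Corner: 1


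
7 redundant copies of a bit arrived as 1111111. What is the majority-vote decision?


Ones: 7 out of 7
Threshold: 4

1 (7/7 voted 1)


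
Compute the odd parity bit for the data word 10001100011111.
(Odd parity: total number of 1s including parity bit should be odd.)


Number of 1s in data: 8
Parity bit: 1

1


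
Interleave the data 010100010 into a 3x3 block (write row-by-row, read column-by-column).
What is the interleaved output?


Matrix:
  010
  100
  010
Read columns: 010101000

010101000


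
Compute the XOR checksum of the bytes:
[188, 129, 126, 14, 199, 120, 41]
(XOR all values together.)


XOR chain: 188 ^ 129 ^ 126 ^ 14 ^ 199 ^ 120 ^ 41 = 219

219


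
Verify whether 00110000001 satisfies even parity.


Number of 1s: 3

No, parity error (3 ones)


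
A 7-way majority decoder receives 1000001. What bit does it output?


Ones: 2 out of 7
Threshold: 4

0 (2/7 voted 1)


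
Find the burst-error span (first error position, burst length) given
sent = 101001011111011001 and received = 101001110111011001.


XOR: 000000101000000000

Burst at position 6, length 3


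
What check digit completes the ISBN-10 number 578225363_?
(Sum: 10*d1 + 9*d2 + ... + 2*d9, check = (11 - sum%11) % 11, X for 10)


Weighted sum: 264
264 mod 11 = 0

Check digit: 0


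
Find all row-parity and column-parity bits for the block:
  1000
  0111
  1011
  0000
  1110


Row parities: 11101
Column parities: 1010

Row P: 11101, Col P: 1010, Corner: 0


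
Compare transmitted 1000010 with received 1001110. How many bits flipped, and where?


XOR: 0001100

2 error(s) at position(s): 3, 4


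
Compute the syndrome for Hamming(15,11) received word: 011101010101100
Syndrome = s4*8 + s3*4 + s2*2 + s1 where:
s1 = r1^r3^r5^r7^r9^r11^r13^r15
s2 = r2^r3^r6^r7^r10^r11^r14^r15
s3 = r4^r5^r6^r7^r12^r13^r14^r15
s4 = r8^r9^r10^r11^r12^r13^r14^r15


s1=0, s2=0, s3=0, s4=0

Syndrome = 0 (no error)


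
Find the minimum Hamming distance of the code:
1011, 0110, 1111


Comparing all pairs, minimum distance: 1
Can detect 0 errors, correct 0 errors

1


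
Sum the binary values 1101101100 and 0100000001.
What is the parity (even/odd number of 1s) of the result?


1101101100 = 876
0100000001 = 257
Sum = 1133 = 10001101101
1s count = 6

even parity (6 ones in 10001101101)


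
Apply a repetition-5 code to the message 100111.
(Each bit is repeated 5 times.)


Each bit -> 5 copies

111110000000000111111111111111


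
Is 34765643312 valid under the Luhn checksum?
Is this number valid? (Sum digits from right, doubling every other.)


Luhn sum = 46
46 mod 10 = 6

Invalid (Luhn sum mod 10 = 6)


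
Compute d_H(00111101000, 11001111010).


XOR: 11110010010
Count of 1s: 6

6


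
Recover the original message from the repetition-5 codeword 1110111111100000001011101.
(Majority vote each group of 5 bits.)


Groups: 11101, 11111, 10000, 00010, 11101
Majority votes: 11001

11001


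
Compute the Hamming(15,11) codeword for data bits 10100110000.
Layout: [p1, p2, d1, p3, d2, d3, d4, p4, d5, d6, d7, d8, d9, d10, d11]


Parity bits: p1=0, p2=0, p3=1, p4=0

001101000110000


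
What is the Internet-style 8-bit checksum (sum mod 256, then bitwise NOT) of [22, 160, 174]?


Sum = 356 mod 256 = 100
Complement = 155

155


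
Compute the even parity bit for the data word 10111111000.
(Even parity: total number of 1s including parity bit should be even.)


Number of 1s in data: 7
Parity bit: 1

1


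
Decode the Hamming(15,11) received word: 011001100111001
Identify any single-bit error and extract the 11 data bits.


Syndrome = 2: error at position 2

Data: 10110111001 (corrected bit 2)


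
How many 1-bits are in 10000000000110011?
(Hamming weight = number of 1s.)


Counting 1s in 10000000000110011

5


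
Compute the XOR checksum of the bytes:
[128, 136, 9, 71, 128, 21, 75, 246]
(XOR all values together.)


XOR chain: 128 ^ 136 ^ 9 ^ 71 ^ 128 ^ 21 ^ 75 ^ 246 = 110

110


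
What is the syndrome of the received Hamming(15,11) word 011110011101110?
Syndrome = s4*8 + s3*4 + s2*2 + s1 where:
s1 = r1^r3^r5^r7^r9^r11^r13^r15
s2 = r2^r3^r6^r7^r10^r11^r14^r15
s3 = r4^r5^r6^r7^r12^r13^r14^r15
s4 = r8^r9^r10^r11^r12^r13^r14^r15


s1=0, s2=0, s3=1, s4=0

Syndrome = 4 (error at position 4)


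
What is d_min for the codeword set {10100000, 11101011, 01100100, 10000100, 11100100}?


Comparing all pairs, minimum distance: 1
Can detect 0 errors, correct 0 errors

1


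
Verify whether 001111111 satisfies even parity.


Number of 1s: 7

No, parity error (7 ones)


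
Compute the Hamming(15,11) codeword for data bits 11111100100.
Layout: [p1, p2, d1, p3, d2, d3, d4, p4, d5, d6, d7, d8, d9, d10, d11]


Parity bits: p1=1, p2=0, p3=0, p4=1

101011111100100


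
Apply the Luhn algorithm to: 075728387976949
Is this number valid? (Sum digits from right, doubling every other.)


Luhn sum = 86
86 mod 10 = 6

Invalid (Luhn sum mod 10 = 6)


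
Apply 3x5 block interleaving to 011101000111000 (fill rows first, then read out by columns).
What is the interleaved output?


Matrix:
  01110
  10001
  11000
Read columns: 011101100100010

011101100100010


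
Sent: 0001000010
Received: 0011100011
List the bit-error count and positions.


XOR: 0010100001

3 error(s) at position(s): 2, 4, 9


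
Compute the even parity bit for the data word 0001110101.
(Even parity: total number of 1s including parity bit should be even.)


Number of 1s in data: 5
Parity bit: 1

1


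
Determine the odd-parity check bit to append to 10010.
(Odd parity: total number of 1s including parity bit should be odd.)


Number of 1s in data: 2
Parity bit: 1

1


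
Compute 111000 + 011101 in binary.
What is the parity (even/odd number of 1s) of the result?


111000 = 56
011101 = 29
Sum = 85 = 1010101
1s count = 4

even parity (4 ones in 1010101)


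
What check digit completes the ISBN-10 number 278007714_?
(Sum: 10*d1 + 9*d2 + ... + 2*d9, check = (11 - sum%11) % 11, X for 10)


Weighted sum: 221
221 mod 11 = 1

Check digit: X


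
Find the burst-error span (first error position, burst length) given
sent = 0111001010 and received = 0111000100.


XOR: 0000001110

Burst at position 6, length 3


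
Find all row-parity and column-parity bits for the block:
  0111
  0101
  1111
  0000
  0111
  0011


Row parities: 100010
Column parities: 1001

Row P: 100010, Col P: 1001, Corner: 0


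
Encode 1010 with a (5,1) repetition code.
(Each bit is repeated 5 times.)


Each bit -> 5 copies

11111000001111100000


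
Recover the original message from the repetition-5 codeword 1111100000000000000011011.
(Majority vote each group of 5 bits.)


Groups: 11111, 00000, 00000, 00000, 11011
Majority votes: 10001

10001


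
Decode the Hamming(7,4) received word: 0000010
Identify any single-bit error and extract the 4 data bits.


Syndrome = 6: error at position 6

Data: 0000 (corrected bit 6)


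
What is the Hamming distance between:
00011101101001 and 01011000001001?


XOR: 01000101100000
Count of 1s: 4

4


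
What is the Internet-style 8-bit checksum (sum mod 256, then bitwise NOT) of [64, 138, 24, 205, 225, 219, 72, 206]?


Sum = 1153 mod 256 = 129
Complement = 126

126


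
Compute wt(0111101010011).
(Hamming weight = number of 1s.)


Counting 1s in 0111101010011

8


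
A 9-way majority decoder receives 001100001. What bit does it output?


Ones: 3 out of 9
Threshold: 5

0 (3/9 voted 1)


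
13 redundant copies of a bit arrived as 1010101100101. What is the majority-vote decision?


Ones: 7 out of 13
Threshold: 7

1 (7/13 voted 1)


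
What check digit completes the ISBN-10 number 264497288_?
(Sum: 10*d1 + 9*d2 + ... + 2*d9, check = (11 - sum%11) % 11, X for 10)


Weighted sum: 271
271 mod 11 = 7

Check digit: 4


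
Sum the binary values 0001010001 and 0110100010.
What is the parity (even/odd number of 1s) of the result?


0001010001 = 81
0110100010 = 418
Sum = 499 = 111110011
1s count = 7

odd parity (7 ones in 111110011)


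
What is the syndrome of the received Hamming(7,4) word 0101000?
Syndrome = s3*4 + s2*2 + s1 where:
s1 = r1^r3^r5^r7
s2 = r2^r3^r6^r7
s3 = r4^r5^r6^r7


s1=0, s2=1, s3=1

Syndrome = 6 (error at position 6)


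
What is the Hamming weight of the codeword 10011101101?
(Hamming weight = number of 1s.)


Counting 1s in 10011101101

7


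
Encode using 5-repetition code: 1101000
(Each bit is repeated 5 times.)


Each bit -> 5 copies

11111111110000011111000000000000000


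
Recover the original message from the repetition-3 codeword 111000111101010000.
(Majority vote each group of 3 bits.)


Groups: 111, 000, 111, 101, 010, 000
Majority votes: 101100

101100


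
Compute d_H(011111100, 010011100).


XOR: 001100000
Count of 1s: 2

2


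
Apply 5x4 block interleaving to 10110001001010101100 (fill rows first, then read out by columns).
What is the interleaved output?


Matrix:
  1011
  0001
  0010
  1010
  1100
Read columns: 10011000011011011000

10011000011011011000


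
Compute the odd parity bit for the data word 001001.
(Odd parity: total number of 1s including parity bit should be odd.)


Number of 1s in data: 2
Parity bit: 1

1


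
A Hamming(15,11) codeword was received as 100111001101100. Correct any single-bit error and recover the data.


Syndrome = 4: error at position 4

Data: 01101101100 (corrected bit 4)


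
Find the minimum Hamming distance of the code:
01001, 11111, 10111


Comparing all pairs, minimum distance: 1
Can detect 0 errors, correct 0 errors

1


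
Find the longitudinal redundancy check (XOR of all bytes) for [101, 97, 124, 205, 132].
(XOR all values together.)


XOR chain: 101 ^ 97 ^ 124 ^ 205 ^ 132 = 49

49


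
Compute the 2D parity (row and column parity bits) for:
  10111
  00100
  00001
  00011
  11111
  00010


Row parities: 011011
Column parities: 01100

Row P: 011011, Col P: 01100, Corner: 0


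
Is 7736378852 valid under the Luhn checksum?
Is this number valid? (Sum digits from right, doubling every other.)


Luhn sum = 55
55 mod 10 = 5

Invalid (Luhn sum mod 10 = 5)


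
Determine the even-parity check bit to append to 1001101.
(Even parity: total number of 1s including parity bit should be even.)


Number of 1s in data: 4
Parity bit: 0

0


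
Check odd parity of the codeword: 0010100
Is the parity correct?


Number of 1s: 2

No, parity error (2 ones)


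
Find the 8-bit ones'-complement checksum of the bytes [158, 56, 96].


Sum = 310 mod 256 = 54
Complement = 201

201


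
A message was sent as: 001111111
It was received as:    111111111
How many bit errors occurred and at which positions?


XOR: 110000000

2 error(s) at position(s): 0, 1


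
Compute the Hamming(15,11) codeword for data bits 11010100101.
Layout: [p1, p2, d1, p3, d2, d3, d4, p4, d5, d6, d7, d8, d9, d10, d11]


Parity bits: p1=1, p2=0, p3=0, p4=1

101010110100101


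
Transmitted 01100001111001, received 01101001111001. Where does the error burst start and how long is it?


XOR: 00001000000000

Burst at position 4, length 1


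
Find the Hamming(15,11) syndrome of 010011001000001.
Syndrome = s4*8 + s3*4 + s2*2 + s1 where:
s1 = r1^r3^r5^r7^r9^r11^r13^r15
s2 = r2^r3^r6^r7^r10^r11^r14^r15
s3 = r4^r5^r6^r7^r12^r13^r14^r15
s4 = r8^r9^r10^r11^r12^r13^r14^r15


s1=1, s2=1, s3=1, s4=0

Syndrome = 7 (error at position 7)


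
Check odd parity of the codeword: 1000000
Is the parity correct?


Number of 1s: 1

Yes, parity is correct (1 ones)


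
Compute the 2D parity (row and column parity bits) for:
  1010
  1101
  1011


Row parities: 011
Column parities: 1100

Row P: 011, Col P: 1100, Corner: 0


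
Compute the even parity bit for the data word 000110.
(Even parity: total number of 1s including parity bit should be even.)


Number of 1s in data: 2
Parity bit: 0

0


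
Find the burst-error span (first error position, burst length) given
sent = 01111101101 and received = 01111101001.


XOR: 00000000100

Burst at position 8, length 1


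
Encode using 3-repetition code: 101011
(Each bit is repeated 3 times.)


Each bit -> 3 copies

111000111000111111


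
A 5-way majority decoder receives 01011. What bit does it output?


Ones: 3 out of 5
Threshold: 3

1 (3/5 voted 1)


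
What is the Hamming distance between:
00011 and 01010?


XOR: 01001
Count of 1s: 2

2


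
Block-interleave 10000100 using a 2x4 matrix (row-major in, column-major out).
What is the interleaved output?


Matrix:
  1000
  0100
Read columns: 10010000

10010000


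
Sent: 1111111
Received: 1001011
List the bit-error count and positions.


XOR: 0110100

3 error(s) at position(s): 1, 2, 4


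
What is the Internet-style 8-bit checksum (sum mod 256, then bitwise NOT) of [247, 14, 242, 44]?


Sum = 547 mod 256 = 35
Complement = 220

220


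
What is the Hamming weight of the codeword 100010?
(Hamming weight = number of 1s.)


Counting 1s in 100010

2


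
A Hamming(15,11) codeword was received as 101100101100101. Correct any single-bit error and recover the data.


Syndrome = 0: no error detected

Data: 10011100101 (no errors)


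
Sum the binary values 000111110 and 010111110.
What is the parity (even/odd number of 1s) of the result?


000111110 = 62
010111110 = 190
Sum = 252 = 11111100
1s count = 6

even parity (6 ones in 11111100)


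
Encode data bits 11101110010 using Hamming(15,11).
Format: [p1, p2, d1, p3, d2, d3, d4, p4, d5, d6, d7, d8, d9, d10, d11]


Parity bits: p1=0, p2=1, p3=1, p4=0

011111001110010


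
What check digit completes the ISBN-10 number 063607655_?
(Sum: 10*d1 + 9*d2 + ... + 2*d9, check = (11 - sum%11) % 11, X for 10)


Weighted sum: 204
204 mod 11 = 6

Check digit: 5


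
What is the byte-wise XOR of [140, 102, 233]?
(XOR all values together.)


XOR chain: 140 ^ 102 ^ 233 = 3

3


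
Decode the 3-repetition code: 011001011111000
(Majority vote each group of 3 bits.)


Groups: 011, 001, 011, 111, 000
Majority votes: 10110

10110


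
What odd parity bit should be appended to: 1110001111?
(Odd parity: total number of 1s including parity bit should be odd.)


Number of 1s in data: 7
Parity bit: 0

0


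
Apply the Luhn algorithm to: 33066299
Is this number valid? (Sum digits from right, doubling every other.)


Luhn sum = 38
38 mod 10 = 8

Invalid (Luhn sum mod 10 = 8)


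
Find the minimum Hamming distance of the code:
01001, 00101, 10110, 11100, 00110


Comparing all pairs, minimum distance: 1
Can detect 0 errors, correct 0 errors

1


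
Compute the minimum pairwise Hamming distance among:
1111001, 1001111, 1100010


Comparing all pairs, minimum distance: 4
Can detect 3 errors, correct 1 errors

4


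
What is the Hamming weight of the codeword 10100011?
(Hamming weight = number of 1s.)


Counting 1s in 10100011

4


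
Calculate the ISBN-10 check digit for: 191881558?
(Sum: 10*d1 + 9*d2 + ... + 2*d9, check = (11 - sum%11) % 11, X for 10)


Weighted sum: 259
259 mod 11 = 6

Check digit: 5


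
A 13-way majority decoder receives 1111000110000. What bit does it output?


Ones: 6 out of 13
Threshold: 7

0 (6/13 voted 1)


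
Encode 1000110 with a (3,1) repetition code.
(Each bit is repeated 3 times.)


Each bit -> 3 copies

111000000000111111000


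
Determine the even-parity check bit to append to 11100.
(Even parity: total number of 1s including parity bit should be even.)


Number of 1s in data: 3
Parity bit: 1

1


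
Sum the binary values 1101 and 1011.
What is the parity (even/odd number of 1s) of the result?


1101 = 13
1011 = 11
Sum = 24 = 11000
1s count = 2

even parity (2 ones in 11000)


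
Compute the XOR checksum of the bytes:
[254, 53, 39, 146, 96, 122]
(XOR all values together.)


XOR chain: 254 ^ 53 ^ 39 ^ 146 ^ 96 ^ 122 = 100

100


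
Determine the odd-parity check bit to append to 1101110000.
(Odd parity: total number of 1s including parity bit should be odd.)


Number of 1s in data: 5
Parity bit: 0

0


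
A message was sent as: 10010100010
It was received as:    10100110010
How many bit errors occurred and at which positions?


XOR: 00110010000

3 error(s) at position(s): 2, 3, 6


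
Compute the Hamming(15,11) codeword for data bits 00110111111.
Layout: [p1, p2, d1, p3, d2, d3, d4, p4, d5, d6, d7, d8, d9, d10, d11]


Parity bits: p1=0, p2=0, p3=0, p4=0

000001100111111


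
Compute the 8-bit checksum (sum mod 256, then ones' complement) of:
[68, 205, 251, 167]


Sum = 691 mod 256 = 179
Complement = 76

76


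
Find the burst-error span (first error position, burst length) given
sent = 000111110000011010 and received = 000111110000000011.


XOR: 000000000000011001

Burst at position 13, length 5


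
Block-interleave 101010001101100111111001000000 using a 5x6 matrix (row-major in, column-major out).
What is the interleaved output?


Matrix:
  101010
  001101
  100111
  111001
  000000
Read columns: 101100001011010011001010001110

101100001011010011001010001110


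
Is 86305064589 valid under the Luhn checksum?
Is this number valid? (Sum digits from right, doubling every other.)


Luhn sum = 54
54 mod 10 = 4

Invalid (Luhn sum mod 10 = 4)


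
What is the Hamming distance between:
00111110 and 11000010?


XOR: 11111100
Count of 1s: 6

6


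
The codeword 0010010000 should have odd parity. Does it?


Number of 1s: 2

No, parity error (2 ones)


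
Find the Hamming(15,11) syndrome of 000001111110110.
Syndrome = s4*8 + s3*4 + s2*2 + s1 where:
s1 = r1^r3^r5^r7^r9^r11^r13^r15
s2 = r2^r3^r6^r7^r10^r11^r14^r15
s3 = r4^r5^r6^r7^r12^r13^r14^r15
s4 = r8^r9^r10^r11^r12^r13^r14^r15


s1=0, s2=1, s3=0, s4=0

Syndrome = 2 (error at position 2)


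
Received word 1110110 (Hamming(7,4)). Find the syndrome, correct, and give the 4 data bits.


Syndrome = 3: error at position 3

Data: 0110 (corrected bit 3)


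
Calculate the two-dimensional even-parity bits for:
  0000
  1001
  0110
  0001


Row parities: 0001
Column parities: 1110

Row P: 0001, Col P: 1110, Corner: 1


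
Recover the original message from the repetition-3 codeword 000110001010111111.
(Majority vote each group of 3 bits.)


Groups: 000, 110, 001, 010, 111, 111
Majority votes: 010011

010011


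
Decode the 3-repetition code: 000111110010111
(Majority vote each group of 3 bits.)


Groups: 000, 111, 110, 010, 111
Majority votes: 01101

01101


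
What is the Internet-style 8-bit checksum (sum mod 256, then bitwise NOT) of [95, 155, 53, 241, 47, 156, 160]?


Sum = 907 mod 256 = 139
Complement = 116

116


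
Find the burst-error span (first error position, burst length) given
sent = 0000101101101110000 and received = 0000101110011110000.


XOR: 0000000011110000000

Burst at position 8, length 4


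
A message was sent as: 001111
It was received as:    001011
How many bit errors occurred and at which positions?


XOR: 000100

1 error(s) at position(s): 3


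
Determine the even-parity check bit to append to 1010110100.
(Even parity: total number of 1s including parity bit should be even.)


Number of 1s in data: 5
Parity bit: 1

1


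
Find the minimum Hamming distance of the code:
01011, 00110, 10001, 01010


Comparing all pairs, minimum distance: 1
Can detect 0 errors, correct 0 errors

1


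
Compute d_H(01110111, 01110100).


XOR: 00000011
Count of 1s: 2

2


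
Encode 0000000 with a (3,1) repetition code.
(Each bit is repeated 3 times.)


Each bit -> 3 copies

000000000000000000000


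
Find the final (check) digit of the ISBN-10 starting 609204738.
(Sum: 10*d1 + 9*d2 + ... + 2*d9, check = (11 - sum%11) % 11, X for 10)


Weighted sum: 219
219 mod 11 = 10

Check digit: 1


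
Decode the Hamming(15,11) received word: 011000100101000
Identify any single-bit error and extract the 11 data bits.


Syndrome = 0: no error detected

Data: 10010101000 (no errors)


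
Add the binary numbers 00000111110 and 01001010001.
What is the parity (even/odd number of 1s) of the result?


00000111110 = 62
01001010001 = 593
Sum = 655 = 1010001111
1s count = 6

even parity (6 ones in 1010001111)


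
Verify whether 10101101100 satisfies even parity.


Number of 1s: 6

Yes, parity is correct (6 ones)


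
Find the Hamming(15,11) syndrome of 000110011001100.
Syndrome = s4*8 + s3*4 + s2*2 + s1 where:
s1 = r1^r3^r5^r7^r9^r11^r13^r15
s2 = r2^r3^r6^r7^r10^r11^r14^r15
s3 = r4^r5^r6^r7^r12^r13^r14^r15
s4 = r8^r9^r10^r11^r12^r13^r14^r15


s1=1, s2=0, s3=0, s4=0

Syndrome = 1 (error at position 1)


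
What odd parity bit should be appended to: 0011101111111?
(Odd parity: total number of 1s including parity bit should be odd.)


Number of 1s in data: 10
Parity bit: 1

1


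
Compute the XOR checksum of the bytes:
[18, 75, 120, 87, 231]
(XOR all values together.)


XOR chain: 18 ^ 75 ^ 120 ^ 87 ^ 231 = 145

145


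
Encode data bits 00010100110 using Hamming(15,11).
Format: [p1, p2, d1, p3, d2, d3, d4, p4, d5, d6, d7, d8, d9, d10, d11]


Parity bits: p1=0, p2=1, p3=1, p4=1

010100110100110


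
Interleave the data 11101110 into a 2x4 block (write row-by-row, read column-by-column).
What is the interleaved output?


Matrix:
  1110
  1110
Read columns: 11111100

11111100


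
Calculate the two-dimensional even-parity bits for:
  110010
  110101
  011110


Row parities: 100
Column parities: 011001

Row P: 100, Col P: 011001, Corner: 1


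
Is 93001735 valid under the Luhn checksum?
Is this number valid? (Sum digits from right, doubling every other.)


Luhn sum = 32
32 mod 10 = 2

Invalid (Luhn sum mod 10 = 2)


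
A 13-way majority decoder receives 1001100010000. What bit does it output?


Ones: 4 out of 13
Threshold: 7

0 (4/13 voted 1)


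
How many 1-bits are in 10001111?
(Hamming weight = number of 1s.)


Counting 1s in 10001111

5


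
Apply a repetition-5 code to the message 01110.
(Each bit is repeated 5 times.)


Each bit -> 5 copies

0000011111111111111100000


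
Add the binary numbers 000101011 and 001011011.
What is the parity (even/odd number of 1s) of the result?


000101011 = 43
001011011 = 91
Sum = 134 = 10000110
1s count = 3

odd parity (3 ones in 10000110)


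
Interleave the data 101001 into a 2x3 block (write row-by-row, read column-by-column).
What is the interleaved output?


Matrix:
  101
  001
Read columns: 100011

100011


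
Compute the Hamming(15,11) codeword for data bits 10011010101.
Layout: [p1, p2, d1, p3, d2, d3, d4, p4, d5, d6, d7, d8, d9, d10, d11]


Parity bits: p1=0, p2=0, p3=1, p4=0

001100101010101


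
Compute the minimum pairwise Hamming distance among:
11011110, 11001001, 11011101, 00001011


Comparing all pairs, minimum distance: 2
Can detect 1 errors, correct 0 errors

2


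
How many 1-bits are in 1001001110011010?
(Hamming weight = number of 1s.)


Counting 1s in 1001001110011010

8


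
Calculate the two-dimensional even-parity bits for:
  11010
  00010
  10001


Row parities: 110
Column parities: 01001

Row P: 110, Col P: 01001, Corner: 0


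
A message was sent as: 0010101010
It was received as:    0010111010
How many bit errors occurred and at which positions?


XOR: 0000010000

1 error(s) at position(s): 5


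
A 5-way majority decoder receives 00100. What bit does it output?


Ones: 1 out of 5
Threshold: 3

0 (1/5 voted 1)


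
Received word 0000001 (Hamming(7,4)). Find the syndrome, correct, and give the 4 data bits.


Syndrome = 7: error at position 7

Data: 0000 (corrected bit 7)


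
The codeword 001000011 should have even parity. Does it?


Number of 1s: 3

No, parity error (3 ones)


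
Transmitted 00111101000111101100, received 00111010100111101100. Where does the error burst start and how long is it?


XOR: 00000111100000000000

Burst at position 5, length 4


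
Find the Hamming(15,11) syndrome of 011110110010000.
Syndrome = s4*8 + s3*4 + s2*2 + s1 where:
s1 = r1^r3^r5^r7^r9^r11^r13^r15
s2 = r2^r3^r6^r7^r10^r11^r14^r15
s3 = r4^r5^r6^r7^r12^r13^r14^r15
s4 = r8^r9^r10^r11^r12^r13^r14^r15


s1=0, s2=0, s3=1, s4=0

Syndrome = 4 (error at position 4)


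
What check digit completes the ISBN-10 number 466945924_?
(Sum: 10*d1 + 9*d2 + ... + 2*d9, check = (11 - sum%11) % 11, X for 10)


Weighted sum: 304
304 mod 11 = 7

Check digit: 4


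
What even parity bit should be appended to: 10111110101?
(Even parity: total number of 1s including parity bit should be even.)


Number of 1s in data: 8
Parity bit: 0

0


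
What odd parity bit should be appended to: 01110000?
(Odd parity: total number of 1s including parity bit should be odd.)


Number of 1s in data: 3
Parity bit: 0

0


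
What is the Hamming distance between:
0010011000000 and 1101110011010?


XOR: 1111101011010
Count of 1s: 9

9


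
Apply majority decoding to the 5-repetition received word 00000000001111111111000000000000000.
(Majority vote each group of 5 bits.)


Groups: 00000, 00000, 11111, 11111, 00000, 00000, 00000
Majority votes: 0011000

0011000


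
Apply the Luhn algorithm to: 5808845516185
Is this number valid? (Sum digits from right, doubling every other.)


Luhn sum = 58
58 mod 10 = 8

Invalid (Luhn sum mod 10 = 8)


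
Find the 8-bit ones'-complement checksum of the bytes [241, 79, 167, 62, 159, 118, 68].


Sum = 894 mod 256 = 126
Complement = 129

129


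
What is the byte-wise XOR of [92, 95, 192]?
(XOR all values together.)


XOR chain: 92 ^ 95 ^ 192 = 195

195


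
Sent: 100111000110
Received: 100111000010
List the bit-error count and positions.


XOR: 000000000100

1 error(s) at position(s): 9


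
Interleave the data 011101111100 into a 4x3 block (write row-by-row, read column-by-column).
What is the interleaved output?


Matrix:
  011
  101
  111
  100
Read columns: 011110101110

011110101110


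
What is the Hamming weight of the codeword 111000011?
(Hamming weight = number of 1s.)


Counting 1s in 111000011

5


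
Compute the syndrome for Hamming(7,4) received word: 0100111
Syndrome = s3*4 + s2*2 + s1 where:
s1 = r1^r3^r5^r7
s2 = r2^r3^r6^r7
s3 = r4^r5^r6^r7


s1=0, s2=1, s3=1

Syndrome = 6 (error at position 6)


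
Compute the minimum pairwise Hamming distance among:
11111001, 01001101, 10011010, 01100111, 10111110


Comparing all pairs, minimum distance: 2
Can detect 1 errors, correct 0 errors

2


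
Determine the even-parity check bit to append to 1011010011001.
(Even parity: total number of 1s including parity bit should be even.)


Number of 1s in data: 7
Parity bit: 1

1


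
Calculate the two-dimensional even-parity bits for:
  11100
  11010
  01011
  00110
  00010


Row parities: 11101
Column parities: 01001

Row P: 11101, Col P: 01001, Corner: 0


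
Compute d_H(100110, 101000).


XOR: 001110
Count of 1s: 3

3


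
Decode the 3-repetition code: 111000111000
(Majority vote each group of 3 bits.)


Groups: 111, 000, 111, 000
Majority votes: 1010

1010


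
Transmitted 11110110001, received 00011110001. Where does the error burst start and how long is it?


XOR: 11101000000

Burst at position 0, length 5


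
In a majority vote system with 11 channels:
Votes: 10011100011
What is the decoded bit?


Ones: 6 out of 11
Threshold: 6

1 (6/11 voted 1)


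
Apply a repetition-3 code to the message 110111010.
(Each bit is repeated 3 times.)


Each bit -> 3 copies

111111000111111111000111000


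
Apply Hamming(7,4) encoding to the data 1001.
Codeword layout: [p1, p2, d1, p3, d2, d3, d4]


Parity bits: p1=0, p2=0, p3=1

0011001


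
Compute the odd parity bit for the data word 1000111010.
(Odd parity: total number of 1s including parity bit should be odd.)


Number of 1s in data: 5
Parity bit: 0

0


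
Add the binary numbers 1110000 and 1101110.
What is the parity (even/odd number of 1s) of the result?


1110000 = 112
1101110 = 110
Sum = 222 = 11011110
1s count = 6

even parity (6 ones in 11011110)


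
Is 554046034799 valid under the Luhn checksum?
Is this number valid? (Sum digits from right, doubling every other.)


Luhn sum = 64
64 mod 10 = 4

Invalid (Luhn sum mod 10 = 4)


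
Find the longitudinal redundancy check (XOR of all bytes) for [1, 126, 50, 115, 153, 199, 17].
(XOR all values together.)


XOR chain: 1 ^ 126 ^ 50 ^ 115 ^ 153 ^ 199 ^ 17 = 113

113


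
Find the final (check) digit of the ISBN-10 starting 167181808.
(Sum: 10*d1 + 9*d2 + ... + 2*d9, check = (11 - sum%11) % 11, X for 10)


Weighted sum: 228
228 mod 11 = 8

Check digit: 3


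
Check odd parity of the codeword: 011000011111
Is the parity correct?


Number of 1s: 7

Yes, parity is correct (7 ones)


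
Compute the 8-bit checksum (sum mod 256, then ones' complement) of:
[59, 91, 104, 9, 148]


Sum = 411 mod 256 = 155
Complement = 100

100


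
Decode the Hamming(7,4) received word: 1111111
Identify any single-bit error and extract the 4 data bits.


Syndrome = 0: no error detected

Data: 1111 (no errors)


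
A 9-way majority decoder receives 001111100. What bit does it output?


Ones: 5 out of 9
Threshold: 5

1 (5/9 voted 1)


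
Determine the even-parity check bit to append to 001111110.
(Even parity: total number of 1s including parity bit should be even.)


Number of 1s in data: 6
Parity bit: 0

0


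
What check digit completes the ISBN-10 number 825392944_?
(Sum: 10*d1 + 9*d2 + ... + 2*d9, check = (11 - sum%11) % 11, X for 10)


Weighted sum: 279
279 mod 11 = 4

Check digit: 7


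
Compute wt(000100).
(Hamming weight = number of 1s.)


Counting 1s in 000100

1


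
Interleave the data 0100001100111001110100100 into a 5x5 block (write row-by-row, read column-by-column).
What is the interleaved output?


Matrix:
  01000
  01100
  11100
  11101
  00100
Read columns: 0011011110011110000000010

0011011110011110000000010


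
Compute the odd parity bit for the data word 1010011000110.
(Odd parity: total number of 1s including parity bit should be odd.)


Number of 1s in data: 6
Parity bit: 1

1


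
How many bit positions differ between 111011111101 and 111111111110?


XOR: 000100000011
Count of 1s: 3

3


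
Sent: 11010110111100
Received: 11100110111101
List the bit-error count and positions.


XOR: 00110000000001

3 error(s) at position(s): 2, 3, 13


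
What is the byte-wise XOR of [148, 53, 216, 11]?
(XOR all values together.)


XOR chain: 148 ^ 53 ^ 216 ^ 11 = 114

114


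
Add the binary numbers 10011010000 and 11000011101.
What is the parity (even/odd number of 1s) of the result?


10011010000 = 1232
11000011101 = 1565
Sum = 2797 = 101011101101
1s count = 8

even parity (8 ones in 101011101101)


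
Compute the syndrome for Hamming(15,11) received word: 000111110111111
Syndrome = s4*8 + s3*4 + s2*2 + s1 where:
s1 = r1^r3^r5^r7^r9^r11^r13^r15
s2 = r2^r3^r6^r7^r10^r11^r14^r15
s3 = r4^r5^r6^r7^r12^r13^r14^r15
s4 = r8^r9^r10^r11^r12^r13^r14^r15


s1=1, s2=0, s3=0, s4=1

Syndrome = 9 (error at position 9)


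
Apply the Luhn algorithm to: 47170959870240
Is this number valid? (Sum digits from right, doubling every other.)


Luhn sum = 67
67 mod 10 = 7

Invalid (Luhn sum mod 10 = 7)


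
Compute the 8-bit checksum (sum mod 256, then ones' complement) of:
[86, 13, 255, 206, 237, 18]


Sum = 815 mod 256 = 47
Complement = 208

208


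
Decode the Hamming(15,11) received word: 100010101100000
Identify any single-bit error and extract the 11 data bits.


Syndrome = 0: no error detected

Data: 01011100000 (no errors)


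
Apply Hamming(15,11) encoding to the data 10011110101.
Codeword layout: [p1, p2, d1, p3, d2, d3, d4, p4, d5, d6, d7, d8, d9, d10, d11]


Parity bits: p1=0, p2=1, p3=1, p4=1

011100111110101


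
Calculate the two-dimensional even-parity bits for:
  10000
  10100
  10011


Row parities: 101
Column parities: 10111

Row P: 101, Col P: 10111, Corner: 0


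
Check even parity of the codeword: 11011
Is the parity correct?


Number of 1s: 4

Yes, parity is correct (4 ones)
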